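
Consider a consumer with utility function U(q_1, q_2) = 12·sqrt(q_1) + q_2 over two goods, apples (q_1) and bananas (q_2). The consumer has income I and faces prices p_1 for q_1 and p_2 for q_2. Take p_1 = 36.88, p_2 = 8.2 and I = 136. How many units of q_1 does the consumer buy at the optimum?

q_1* = 1.7797

MU_q_1 = 6/√q_1, MU_q_2 = 1. Tangency: 6/√q_1 = p_1/p_2.
Solve: √q_1 = 6·p_2/p_1, so q_1*(p_1,p_2) = (6·p_2/p_1)², and q_2* = (I − p_1·q_1*)/p_2.
Plugging in: q_1* = (6·8.2/36.88)² = 1.7797.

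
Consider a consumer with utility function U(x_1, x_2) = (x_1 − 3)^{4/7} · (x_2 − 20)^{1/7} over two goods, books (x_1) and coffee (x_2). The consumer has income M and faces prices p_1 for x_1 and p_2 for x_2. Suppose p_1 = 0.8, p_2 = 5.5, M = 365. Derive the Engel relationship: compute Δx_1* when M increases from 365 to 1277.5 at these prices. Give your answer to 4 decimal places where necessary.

Δx_1* = 912.5

Let x_1' = x_1−3, x_2' = x_2−20. MRS = 4·x_2'/x_1' = p_1/p_2.
Substituting into the budget: x_1* = 3 + 0.8·(M − 3·p_1 − 20·p_2)/p_1, and x_2* = 20 + 0.2·(…)/p_2.
Discretionary income = 365 − 3·0.8 − 20·5.5 = 252.6; x_1* = 3 + 0.8·252.6/0.8 = 255.6.
At M' = 1277.5: x_1* = 1168.1. Change: 1168.1 − 255.6 = 912.5.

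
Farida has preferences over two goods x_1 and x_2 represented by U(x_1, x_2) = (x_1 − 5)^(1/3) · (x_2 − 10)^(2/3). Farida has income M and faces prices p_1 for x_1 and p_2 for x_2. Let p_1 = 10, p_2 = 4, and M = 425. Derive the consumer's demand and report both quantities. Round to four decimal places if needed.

This is Cobb-Douglas in (x_1−5, x_2−10): tangency gives 1/3·p_2·(x_2−10) = 2/3·p_1·(x_1−5).
After buying the subsistence bundle (5, 10), a share 1/3 of the remaining income goes to x_1: x_1* = 5 + 1/3·(M − 5p_1 − 10p_2)/p_1.
Discretionary income = 425 − 5·10 − 10·4 = 335; x_1* = 5 + 1/3·335/10 = 16.1667; x_2* = 10 + 2/3·335/4 = 65.8333.

x_1* = 16.1667, x_2* = 65.8333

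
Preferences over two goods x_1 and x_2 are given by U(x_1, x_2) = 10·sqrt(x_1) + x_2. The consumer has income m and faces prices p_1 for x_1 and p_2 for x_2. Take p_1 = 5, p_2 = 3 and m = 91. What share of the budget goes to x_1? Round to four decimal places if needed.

Set MRS = p_1/p_2: 5·x_1^(−1/2) = p_1/p_2.
Thus x_1* = (5·p_2/p_1)² — independent of m — with the rest of income spent on x_2.
Plugging in: x_1* = (5·3/5)² = 9, x_2* = 15.3333.
Expenditure on x_1: 5·9 = 45; share = 0.4945.

share on x_1 = 0.4945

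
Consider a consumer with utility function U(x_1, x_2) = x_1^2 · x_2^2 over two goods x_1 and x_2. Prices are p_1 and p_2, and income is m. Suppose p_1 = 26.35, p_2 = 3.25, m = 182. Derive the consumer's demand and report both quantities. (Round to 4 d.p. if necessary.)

x_1* = 3.4535, x_2* = 28

Tangency: MRS = x_2/x_1 = p_1/p_2.
Rearranging, p_2·x_2 = p_1·x_1. Substituting into the budget gives p_1·x_1·(1 + 1) = m.
Demand: x_1*(p_1,p_2,m) = 0.5·m/p_1 and x_2* = 0.5·m/p_2.
At p_1=26.35, p_2=3.25, m=182: x_1* = 0.5·182/26.35 = 3.4535, x_2* = 28.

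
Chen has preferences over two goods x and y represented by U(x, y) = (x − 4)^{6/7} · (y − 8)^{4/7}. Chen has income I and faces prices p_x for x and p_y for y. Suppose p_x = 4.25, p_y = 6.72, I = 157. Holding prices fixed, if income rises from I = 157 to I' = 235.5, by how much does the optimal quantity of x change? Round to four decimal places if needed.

MRS = (3/2)·(y−8)/(x−4). Tangency with p_x/p_y gives y−8 = (2/3)·(p_x/p_y)·(x−4).
Substituting into the budget: x* = 4 + 0.6·(I − 4·p_x − 8·p_y)/p_x, and y* = 8 + 0.4·(…)/p_y.
Discretionary income = 157 − 4·4.25 − 8·6.72 = 86.24; x* = 4 + 0.6·86.24/4.25 = 16.1751.
At I' = 235.5: x* = 27.2574. Change: 27.2574 − 16.1751 = 11.0824.

Δx* = 11.0824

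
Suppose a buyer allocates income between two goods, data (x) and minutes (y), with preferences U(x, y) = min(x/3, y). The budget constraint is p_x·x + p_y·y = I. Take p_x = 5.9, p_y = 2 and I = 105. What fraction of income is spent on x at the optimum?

Leontief preferences: the optimum is at the kink where x/3 = y/1, i.e. y = (1/3)·x.
Budget: p_x·x + p_y·(1/3)·x = I, so (3·p_x + p_y)·x = 3·I.
Demand: x*(p_x,p_y,I) = 3·I/(3·p_x + p_y), y* = I/(3·p_x + p_y).
Here 3·5.9 + 2 = 19.7, giving x* = 15.9898 and y* = 5.3299.
Expenditure on x: 5.9·15.9898 = 94.3401; share = 0.8985.

share on x = 0.8985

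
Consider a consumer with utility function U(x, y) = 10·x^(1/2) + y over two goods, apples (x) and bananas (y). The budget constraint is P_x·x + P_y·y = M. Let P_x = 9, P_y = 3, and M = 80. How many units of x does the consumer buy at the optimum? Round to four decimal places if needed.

x* = 2.7778

Utility is quasi-linear in y; the FOC for x is 5/√x = P_x/P_y.
Thus x* = (5·P_y/P_x)² — independent of M — with the rest of income spent on y.
Plugging in: x* = (5·3/9)² = 2.7778.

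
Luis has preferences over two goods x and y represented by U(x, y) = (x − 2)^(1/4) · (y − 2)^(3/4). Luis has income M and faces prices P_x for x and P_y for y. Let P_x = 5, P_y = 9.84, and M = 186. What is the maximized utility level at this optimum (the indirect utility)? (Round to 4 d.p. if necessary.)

After buying the subsistence bundle (2, 2), a share 0.25 of the remaining income goes to x: x* = 2 + 0.25·(M − 2P_x − 2P_y)/P_x.
Discretionary income = 186 − 2·5 − 2·9.84 = 156.32; x* = 2 + 0.25·156.32/5 = 9.816; y* = 2 + 0.75·156.32/9.84 = 13.9146.
Utility at the optimum: U(9.816, 13.9146) = 10.7228.

V = 10.7228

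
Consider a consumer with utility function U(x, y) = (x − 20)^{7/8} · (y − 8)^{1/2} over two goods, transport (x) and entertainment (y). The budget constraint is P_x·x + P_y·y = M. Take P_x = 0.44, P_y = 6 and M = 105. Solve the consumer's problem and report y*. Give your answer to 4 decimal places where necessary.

This is Cobb-Douglas in (x−20, y−8): tangency gives 0.875·P_y·(y−8) = 0.5·P_x·(x−20).
After buying the subsistence bundle (20, 8), a share 7/11 of the remaining income goes to x: x* = 20 + 7/11·(M − 20P_x − 8P_y)/P_x.
Discretionary income = 105 − 20·0.44 − 8·6 = 48.2; y* = 8 + 4/11·48.2/6 = 10.9212.

y* = 10.9212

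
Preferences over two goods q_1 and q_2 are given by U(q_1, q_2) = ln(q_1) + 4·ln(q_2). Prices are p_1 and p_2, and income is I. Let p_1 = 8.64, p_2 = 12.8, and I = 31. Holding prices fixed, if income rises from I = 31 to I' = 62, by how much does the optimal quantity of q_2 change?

Δq_2* = 1.9375

MU_q_1/MU_q_2 = (q_2)/(4·q_1); tangency sets this equal to p_1/p_2.
So p_2·q_2 = 4·p_1·q_1; combined with the budget, a share 0.2 of income goes to q_1.
Demand: q_1*(p_1,p_2,I) = 0.2·I/p_1 and q_2* = 0.8·I/p_2.
At p_1=8.64, p_2=12.8, I=31: q_2* = 0.8·31/12.8 = 1.9375.
At I' = 62: q_2* = 3.875. Change: 3.875 − 1.9375 = 1.9375.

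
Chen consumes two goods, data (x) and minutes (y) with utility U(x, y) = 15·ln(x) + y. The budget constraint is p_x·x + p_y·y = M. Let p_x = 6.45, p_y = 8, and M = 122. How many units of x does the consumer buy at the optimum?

x* = 18.6047

Set MRS = p_x/p_y: (15/x)/1 = p_x/p_y.
So x*(p_x,p_y) = 15·p_y/p_x, independent of income; and y* = (M − 15·p_y)/p_y.
At the given prices: x* = 15·8/6.45 = 18.6047.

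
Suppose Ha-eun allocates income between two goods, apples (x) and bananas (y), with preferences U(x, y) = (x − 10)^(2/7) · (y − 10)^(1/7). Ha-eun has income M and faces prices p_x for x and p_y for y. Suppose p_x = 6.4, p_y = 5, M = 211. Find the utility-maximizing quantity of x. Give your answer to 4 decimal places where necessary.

x* = 20.1042

After buying the subsistence bundle (10, 10), a share 2/3 of the remaining income goes to x: x* = 10 + 2/3·(M − 10p_x − 10p_y)/p_x.
Discretionary income = 211 − 10·6.4 − 10·5 = 97; x* = 10 + 2/3·97/6.4 = 20.1042.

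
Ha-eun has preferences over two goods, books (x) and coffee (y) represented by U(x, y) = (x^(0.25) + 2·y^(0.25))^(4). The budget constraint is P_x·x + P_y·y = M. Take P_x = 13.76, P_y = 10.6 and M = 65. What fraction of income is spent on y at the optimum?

share on y = 0.7332

From the CES first-order condition, (1/2)·(y/x)^(0.75) = P_x/P_y.
Hence y/x = (2·P_x/P_y)^(1/(0.75)), i.e. raised to the 4/3 power.
Substitute y = (y/x)·x into the budget: x* = M/(P_x + P_y·(y/x)).
Numerically y/x = 3.568262, so x* = 65/(13.76 + 10.6·3.568262) = 1.2601 and y* = 3.568262·1.2601 = 4.4963.
Expenditure on y: 10.6·4.4963 = 47.6611; share = 0.7332.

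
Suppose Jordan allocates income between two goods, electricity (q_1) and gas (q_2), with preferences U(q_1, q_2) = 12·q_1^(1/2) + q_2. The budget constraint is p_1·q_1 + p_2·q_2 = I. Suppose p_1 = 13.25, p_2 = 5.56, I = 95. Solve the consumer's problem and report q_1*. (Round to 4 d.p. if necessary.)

Set MRS = p_1/p_2: 6·q_1^(−1/2) = p_1/p_2.
Thus q_1* = (6·p_2/p_1)² — independent of I — with the rest of income spent on q_2.
Plugging in: q_1* = (6·5.56/13.25)² = 6.339.

q_1* = 6.339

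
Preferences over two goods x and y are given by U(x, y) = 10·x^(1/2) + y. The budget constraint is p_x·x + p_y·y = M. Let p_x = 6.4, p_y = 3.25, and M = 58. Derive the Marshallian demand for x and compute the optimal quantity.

MU_x = 5/√x, MU_y = 1. Tangency: 5/√x = p_x/p_y.
Solve: √x = 5·p_y/p_x, so x*(p_x,p_y) = (5·p_y/p_x)², and y* = (M − p_x·x*)/p_y.
Plugging in: x* = (5·3.25/6.4)² = 6.4468.

x* = 6.4468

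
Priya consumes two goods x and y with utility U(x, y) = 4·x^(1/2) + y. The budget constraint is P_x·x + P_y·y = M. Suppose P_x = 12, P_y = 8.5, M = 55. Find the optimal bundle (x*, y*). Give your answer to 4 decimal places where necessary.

Solve: √x = 2·P_y/P_x, so x*(P_x,P_y) = (2·P_y/P_x)², and y* = (M − P_x·x*)/P_y.
Plugging in: x* = (2·8.5/12)² = 2.0069, y* = 3.6373.

x* = 2.0069, y* = 3.6373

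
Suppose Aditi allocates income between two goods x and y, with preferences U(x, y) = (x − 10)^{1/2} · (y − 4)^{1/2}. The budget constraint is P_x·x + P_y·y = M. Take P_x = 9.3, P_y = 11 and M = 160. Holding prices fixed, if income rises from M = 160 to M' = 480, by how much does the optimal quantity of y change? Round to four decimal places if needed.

Δy* = 14.5455

Let x' = x−10, y' = y−4. MRS = y'/x' = P_x/P_y.
After buying the subsistence bundle (10, 4), a share 0.5 of the remaining income goes to x: x* = 10 + 0.5·(M − 10P_x − 4P_y)/P_x.
Discretionary income = 160 − 10·9.3 − 4·11 = 23; y* = 4 + 0.5·23/11 = 5.0455.
At M' = 480: y* = 19.5909. Change: 19.5909 − 5.0455 = 14.5455.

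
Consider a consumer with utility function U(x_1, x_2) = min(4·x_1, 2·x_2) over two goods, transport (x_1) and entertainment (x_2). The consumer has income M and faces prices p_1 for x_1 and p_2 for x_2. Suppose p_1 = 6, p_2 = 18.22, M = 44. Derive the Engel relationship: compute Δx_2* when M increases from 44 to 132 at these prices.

Δx_2* = 4.147

Leontief preferences: the optimum is at the kink where x_1/2 = x_2/4, i.e. x_2 = 2·x_1.
Budget: p_1·x_1 + p_2·2·x_1 = M, so (2·p_1 + 4·p_2)·x_1 = 2·M.
Demand: x_1*(p_1,p_2,M) = 2·M/(2·p_1 + 4·p_2), x_2* = 4·M/(2·p_1 + 4·p_2).
Here 2·6 + 4·18.22 = 84.88, giving x_2* = 2.0735.
At M' = 132: x_2* = 6.2205. Change: 6.2205 − 2.0735 = 4.147.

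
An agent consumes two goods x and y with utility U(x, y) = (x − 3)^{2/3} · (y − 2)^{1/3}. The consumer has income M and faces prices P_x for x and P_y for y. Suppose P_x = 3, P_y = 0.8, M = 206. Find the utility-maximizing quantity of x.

This is Cobb-Douglas in (x−3, y−2): tangency gives 2/3·P_y·(y−2) = 1/3·P_x·(x−3).
After buying the subsistence bundle (3, 2), a share 2/3 of the remaining income goes to x: x* = 3 + 2/3·(M − 3P_x − 2P_y)/P_x.
Discretionary income = 206 − 3·3 − 2·0.8 = 195.4; x* = 3 + 2/3·195.4/3 = 46.4222.

x* = 46.4222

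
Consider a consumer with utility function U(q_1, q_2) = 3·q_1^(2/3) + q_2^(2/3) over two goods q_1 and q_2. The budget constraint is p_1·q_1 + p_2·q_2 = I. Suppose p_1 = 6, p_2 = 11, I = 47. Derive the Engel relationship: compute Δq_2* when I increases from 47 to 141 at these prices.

Δq_2* = 0.0931

MRS = MU_q_1/MU_q_2 = 3·(q_2/q_1)^(1/3). Set equal to p_1/p_2.
Hence q_2/q_1 = ((1/3)·p_1/p_2)^(1/(1/3)), i.e. raised to the 3 power.
With the ratio pinned down, the budget gives q_1* = I/(p_1 + p_2·(q_2/q_1)) and q_2* = (q_2/q_1)·q_1*.
Numerically q_2/q_1 = 0.006011, so q_1* = 47/(6 + 11·0.006011) = 7.748 and q_2* = 0.006011·7.748 = 0.0466.
At I' = 141: q_2* = 0.1397. Change: 0.1397 − 0.0466 = 0.0931.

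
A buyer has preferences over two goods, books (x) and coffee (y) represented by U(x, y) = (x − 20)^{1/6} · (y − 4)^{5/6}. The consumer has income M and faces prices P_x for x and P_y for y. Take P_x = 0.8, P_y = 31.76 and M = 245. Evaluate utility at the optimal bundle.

MRS = (1/5)·(y−4)/(x−20). Tangency with P_x/P_y gives y−4 = 5·(P_x/P_y)·(x−20).
After buying the subsistence bundle (20, 4), a share 1/6 of the remaining income goes to x: x* = 20 + 1/6·(M − 20P_x − 4P_y)/P_x.
Discretionary income = 245 − 20·0.8 − 4·31.76 = 101.96; x* = 20 + 1/6·101.96/0.8 = 41.2417; y* = 4 + 5/6·101.96/31.76 = 6.6753.
Utility at the optimum: U(41.2417, 6.6753) = 3.7787.

V = 3.7787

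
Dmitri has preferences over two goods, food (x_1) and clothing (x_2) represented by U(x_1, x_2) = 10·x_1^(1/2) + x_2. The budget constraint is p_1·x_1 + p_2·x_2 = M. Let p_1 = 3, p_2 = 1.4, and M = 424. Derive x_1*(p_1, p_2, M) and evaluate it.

x_1* = 5.4444

Solve: √x_1 = 5·p_2/p_1, so x_1*(p_1,p_2) = (5·p_2/p_1)², and x_2* = (M − p_1·x_1*)/p_2.
Plugging in: x_1* = (5·1.4/3)² = 5.4444.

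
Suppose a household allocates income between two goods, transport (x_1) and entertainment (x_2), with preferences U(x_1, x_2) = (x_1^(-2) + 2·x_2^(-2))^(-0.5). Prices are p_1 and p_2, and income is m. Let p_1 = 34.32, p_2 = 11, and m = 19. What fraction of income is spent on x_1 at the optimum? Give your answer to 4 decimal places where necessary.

MRS = MU_x_1/MU_x_2 = (1/2)·(x_2/x_1)^(3). Set equal to p_1/p_2.
Solve for the ratio: x_2/x_1 = [2·p_1/p_2]^(1/3).
With the ratio pinned down, the budget gives x_1* = m/(p_1 + p_2·(x_2/x_1)) and x_2* = (x_2/x_1)·x_1*.
Numerically x_2/x_1 = 1.841033, so x_1* = 19/(34.32 + 11·1.841033) = 0.3482 and x_2* = 1.841033·0.3482 = 0.641.
Expenditure on x_1: 34.32·0.3482 = 11.9491; share = 0.6289.

share on x_1 = 0.6289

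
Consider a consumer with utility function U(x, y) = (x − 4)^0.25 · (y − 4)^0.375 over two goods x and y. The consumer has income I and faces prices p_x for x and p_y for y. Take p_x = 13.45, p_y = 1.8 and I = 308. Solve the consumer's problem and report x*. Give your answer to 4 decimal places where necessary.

Let x' = x−4, y' = y−4. MRS = (2/3)·y'/x' = p_x/p_y.
Substituting into the budget: x* = 4 + 0.4·(I − 4·p_x − 4·p_y)/p_x, and y* = 4 + 0.6·(…)/p_y.
Discretionary income = 308 − 4·13.45 − 4·1.8 = 247; x* = 4 + 0.4·247/13.45 = 11.3457.

x* = 11.3457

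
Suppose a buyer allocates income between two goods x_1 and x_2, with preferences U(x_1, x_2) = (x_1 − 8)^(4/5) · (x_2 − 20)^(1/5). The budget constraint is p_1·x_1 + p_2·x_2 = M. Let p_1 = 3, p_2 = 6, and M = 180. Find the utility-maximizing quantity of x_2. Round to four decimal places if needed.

x_2* = 21.2

Let x_1' = x_1−8, x_2' = x_2−20. MRS = 4·x_2'/x_1' = p_1/p_2.
After buying the subsistence bundle (8, 20), a share 0.8 of the remaining income goes to x_1: x_1* = 8 + 0.8·(M − 8p_1 − 20p_2)/p_1.
Discretionary income = 180 − 8·3 − 20·6 = 36; x_2* = 20 + 0.2·36/6 = 21.2.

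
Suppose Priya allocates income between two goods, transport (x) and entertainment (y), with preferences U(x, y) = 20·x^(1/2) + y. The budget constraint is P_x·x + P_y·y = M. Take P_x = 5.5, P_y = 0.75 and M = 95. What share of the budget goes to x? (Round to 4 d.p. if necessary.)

share on x = 0.1077

MU_x = 10/√x, MU_y = 1. Tangency: 10/√x = P_x/P_y.
Thus x* = (10·P_y/P_x)² — independent of M — with the rest of income spent on y.
Plugging in: x* = (10·0.75/5.5)² = 1.8595, y* = 113.0303.
Expenditure on x: 5.5·1.8595 = 10.2273; share = 0.1077.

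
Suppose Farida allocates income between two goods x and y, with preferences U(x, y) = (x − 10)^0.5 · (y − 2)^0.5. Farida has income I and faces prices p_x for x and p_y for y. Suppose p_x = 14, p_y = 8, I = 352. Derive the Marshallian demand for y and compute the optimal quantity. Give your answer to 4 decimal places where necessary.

y* = 14.25

Let x' = x−10, y' = y−2. MRS = y'/x' = p_x/p_y.
After buying the subsistence bundle (10, 2), a share 0.5 of the remaining income goes to x: x* = 10 + 0.5·(I − 10p_x − 2p_y)/p_x.
Discretionary income = 352 − 10·14 − 2·8 = 196; y* = 2 + 0.5·196/8 = 14.25.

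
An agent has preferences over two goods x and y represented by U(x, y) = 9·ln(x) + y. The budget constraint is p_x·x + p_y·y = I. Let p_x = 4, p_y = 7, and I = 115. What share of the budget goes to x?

share on x = 0.5478

Set MRS = p_x/p_y: (9/x)/1 = p_x/p_y.
So x*(p_x,p_y) = 9·p_y/p_x, independent of income; and y* = (I − 9·p_y)/p_y.
At the given prices: x* = 9·7/4 = 15.75, and y* = 7.4286.
Expenditure on x: 4·15.75 = 63; share = 0.5478.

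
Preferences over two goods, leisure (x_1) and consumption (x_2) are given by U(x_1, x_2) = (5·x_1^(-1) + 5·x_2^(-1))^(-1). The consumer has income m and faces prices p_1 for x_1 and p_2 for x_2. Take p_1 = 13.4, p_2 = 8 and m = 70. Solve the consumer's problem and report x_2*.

MU_x_1 ∝ 5·x_1^(-2), MU_x_2 ∝ 5·x_2^(-2), so MRS = (x_2/x_1)^(2) = p_1/p_2.
Solve for the ratio: x_2/x_1 = [p_1/p_2]^(0.5).
Substitute x_2 = (x_2/x_1)·x_1 into the budget: x_1* = m/(p_1 + p_2·(x_2/x_1)).
Numerically x_2/x_1 = 1.294218, so x_1* = 70/(13.4 + 8·1.294218) = 2.9469 and x_2* = 1.294218·2.9469 = 3.8139.

x_2* = 3.8139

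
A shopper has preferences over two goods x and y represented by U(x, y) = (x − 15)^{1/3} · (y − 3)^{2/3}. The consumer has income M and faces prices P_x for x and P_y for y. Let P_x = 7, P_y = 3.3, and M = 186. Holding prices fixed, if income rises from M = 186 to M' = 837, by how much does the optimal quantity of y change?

MRS = (1/2)·(y−3)/(x−15). Tangency with P_x/P_y gives y−3 = 2·(P_x/P_y)·(x−15).
Substituting into the budget: x* = 15 + 1/3·(M − 15·P_x − 3·P_y)/P_x, and y* = 3 + 2/3·(…)/P_y.
Discretionary income = 186 − 15·7 − 3·3.3 = 71.1; y* = 3 + 2/3·71.1/3.3 = 17.3636.
At M' = 837: y* = 148.8788. Change: 148.8788 − 17.3636 = 131.5152.

Δy* = 131.5152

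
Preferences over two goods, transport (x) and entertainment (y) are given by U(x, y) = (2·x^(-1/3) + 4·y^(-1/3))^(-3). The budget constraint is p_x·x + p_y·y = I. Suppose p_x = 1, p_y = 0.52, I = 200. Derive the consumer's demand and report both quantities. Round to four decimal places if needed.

Numerically y/x = 2.746439, so x* = 200/(1 + 0.52·2.746439) = 82.3673 and y* = 2.746439·82.3673 = 226.2168.

x* = 82.3673, y* = 226.2168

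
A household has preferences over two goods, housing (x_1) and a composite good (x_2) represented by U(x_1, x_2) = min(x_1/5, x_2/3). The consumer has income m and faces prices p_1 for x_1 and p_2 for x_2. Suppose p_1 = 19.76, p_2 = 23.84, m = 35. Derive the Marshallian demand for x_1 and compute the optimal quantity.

Here 5·19.76 + 3·23.84 = 170.32, giving x_1* = 1.0275.

x_1* = 1.0275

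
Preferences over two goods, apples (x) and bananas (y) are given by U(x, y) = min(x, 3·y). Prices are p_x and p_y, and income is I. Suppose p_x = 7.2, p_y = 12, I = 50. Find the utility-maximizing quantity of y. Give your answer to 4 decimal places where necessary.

y* = 1.4881

Demand: x*(p_x,p_y,I) = 3·I/(3·p_x + p_y), y* = I/(3·p_x + p_y).
Here 3·7.2 + 12 = 33.6, giving y* = 1.4881.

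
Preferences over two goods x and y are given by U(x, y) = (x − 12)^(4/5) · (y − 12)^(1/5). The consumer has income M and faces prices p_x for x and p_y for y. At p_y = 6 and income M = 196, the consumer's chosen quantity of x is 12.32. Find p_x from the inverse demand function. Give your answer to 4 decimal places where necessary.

MRS = 4·(y−12)/(x−12). Tangency with p_x/p_y gives y−12 = (1/4)·(p_x/p_y)·(x−12).
After buying the subsistence bundle (12, 12), a share 0.8 of the remaining income goes to x: x* = 12 + 0.8·(M − 12p_x − 12p_y)/p_x.
Set x* = 12.32 in the demand function and solve for p_x: p_x = 10.

p_x = 10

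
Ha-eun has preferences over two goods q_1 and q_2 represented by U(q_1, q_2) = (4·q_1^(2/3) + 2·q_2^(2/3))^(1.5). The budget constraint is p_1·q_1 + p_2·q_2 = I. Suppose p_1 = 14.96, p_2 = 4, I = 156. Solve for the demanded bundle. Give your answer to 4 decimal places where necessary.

q_1* = 3.7941, q_2* = 24.8102

Numerically q_2/q_1 = 6.539203, so q_1* = 156/(14.96 + 4·6.539203) = 3.7941 and q_2* = 6.539203·3.7941 = 24.8102.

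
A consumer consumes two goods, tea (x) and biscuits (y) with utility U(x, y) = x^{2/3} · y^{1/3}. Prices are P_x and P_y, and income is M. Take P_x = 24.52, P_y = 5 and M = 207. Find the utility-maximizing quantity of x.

x* = 5.6281

MU_x/MU_y = (2/3·y)/(1/3·x); tangency sets this equal to P_x/P_y.
Rearranging, P_y·y = (1/2)·P_x·x. Substituting into the budget gives P_x·x·(1 + (1/2)) = M.
Demand: x*(P_x,P_y,M) = 2/3·M/P_x and y* = 1/3·M/P_y.
At P_x=24.52, P_y=5, M=207: x* = 2/3·207/24.52 = 5.6281.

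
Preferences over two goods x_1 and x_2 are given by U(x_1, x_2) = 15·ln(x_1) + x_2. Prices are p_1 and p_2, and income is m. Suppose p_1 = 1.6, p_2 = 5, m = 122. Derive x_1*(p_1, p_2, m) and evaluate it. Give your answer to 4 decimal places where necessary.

x_1* = 46.875

Set MRS = p_1/p_2: (15/x_1)/1 = p_1/p_2.
So x_1*(p_1,p_2) = 15·p_2/p_1, independent of income; and x_2* = (m − 15·p_2)/p_2.
At the given prices: x_1* = 15·5/1.6 = 46.875.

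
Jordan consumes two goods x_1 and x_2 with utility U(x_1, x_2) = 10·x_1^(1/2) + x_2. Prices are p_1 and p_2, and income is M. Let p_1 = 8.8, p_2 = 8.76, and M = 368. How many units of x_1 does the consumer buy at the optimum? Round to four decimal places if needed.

Utility is quasi-linear in x_2; the FOC for x_1 is 5/√x_1 = p_1/p_2.
Solve: √x_1 = 5·p_2/p_1, so x_1*(p_1,p_2) = (5·p_2/p_1)², and x_2* = (M − p_1·x_1*)/p_2.
Plugging in: x_1* = (5·8.76/8.8)² = 24.7732.

x_1* = 24.7732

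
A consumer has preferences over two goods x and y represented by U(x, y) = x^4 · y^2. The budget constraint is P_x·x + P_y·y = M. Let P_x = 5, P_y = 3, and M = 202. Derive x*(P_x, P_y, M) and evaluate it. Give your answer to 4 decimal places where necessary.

x* = 26.9333

The MRS is 2·y/x. Set MRS = P_x/P_y.
Rearranging, P_y·y = (1/2)·P_x·x. Substituting into the budget gives P_x·x·(1 + (1/2)) = M.
Demand: x*(P_x,P_y,M) = 2/3·M/P_x and y* = 1/3·M/P_y.
At P_x=5, P_y=3, M=202: x* = 2/3·202/5 = 26.9333.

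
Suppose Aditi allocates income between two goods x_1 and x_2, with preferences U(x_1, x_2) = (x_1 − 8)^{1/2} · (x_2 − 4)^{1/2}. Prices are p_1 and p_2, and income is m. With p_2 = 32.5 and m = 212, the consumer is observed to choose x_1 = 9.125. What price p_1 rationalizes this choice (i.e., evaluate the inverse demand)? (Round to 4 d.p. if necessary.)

p_1 = 8

This is Cobb-Douglas in (x_1−8, x_2−4): tangency gives 0.5·p_2·(x_2−4) = 0.5·p_1·(x_1−8).
After buying the subsistence bundle (8, 4), a share 0.5 of the remaining income goes to x_1: x_1* = 8 + 0.5·(m − 8p_1 − 4p_2)/p_1.
Set x_1* = 9.125 in the demand function and solve for p_1: p_1 = 8.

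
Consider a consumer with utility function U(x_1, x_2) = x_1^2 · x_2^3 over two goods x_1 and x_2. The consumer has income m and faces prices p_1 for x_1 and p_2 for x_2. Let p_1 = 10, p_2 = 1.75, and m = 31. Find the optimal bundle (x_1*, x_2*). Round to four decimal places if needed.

x_1* = 1.24, x_2* = 10.6286

The MRS is (2/3)·x_2/x_1. Set MRS = p_1/p_2.
Rearranging, p_2·x_2 = (3/2)·p_1·x_1. Substituting into the budget gives p_1·x_1·(1 + (3/2)) = m.
Demand: x_1*(p_1,p_2,m) = 0.4·m/p_1 and x_2* = 0.6·m/p_2.
At p_1=10, p_2=1.75, m=31: x_1* = 0.4·31/10 = 1.24, x_2* = 10.6286.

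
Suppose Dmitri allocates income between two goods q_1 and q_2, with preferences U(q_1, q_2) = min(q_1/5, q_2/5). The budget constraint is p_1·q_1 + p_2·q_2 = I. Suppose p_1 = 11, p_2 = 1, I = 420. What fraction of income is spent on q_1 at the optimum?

share on q_1 = 0.9167

Leontief preferences: the optimum is at the kink where q_1/5 = q_2/5, i.e. q_2 = q_1.
Budget: p_1·q_1 + p_2·q_1 = I, so (5·p_1 + 5·p_2)·q_1 = 5·I.
Demand: q_1*(p_1,p_2,I) = 5·I/(5·p_1 + 5·p_2), q_2* = 5·I/(5·p_1 + 5·p_2).
Here 5·11 + 5·1 = 60, giving q_1* = 35 and q_2* = 35.
Expenditure on q_1: 11·35 = 385; share = 0.9167.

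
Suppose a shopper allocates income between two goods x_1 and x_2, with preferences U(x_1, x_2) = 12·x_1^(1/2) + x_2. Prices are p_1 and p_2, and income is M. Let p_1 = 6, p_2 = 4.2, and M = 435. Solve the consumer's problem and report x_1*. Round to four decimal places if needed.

Utility is quasi-linear in x_2; the FOC for x_1 is 6/√x_1 = p_1/p_2.
Solve: √x_1 = 6·p_2/p_1, so x_1*(p_1,p_2) = (6·p_2/p_1)², and x_2* = (M − p_1·x_1*)/p_2.
Plugging in: x_1* = (6·4.2/6)² = 17.64.

x_1* = 17.64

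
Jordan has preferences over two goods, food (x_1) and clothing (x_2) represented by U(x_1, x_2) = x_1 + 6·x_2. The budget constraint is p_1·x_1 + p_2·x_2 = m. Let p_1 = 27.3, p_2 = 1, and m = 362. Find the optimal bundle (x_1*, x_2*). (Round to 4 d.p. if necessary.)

x_1* = 0, x_2* = 362

x_2 gives more utility per dollar, so spend all income on x_2: x_2* = m/p_2, x_1* = 0.
Numerically: x_1* = 0, x_2* = 362.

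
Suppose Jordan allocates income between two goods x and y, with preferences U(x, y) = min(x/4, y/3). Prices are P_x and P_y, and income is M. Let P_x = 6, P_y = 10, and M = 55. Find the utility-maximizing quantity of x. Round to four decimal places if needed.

x* = 4.0741

With perfect complements, no substitution: consume in ratio x:y = 4:3.
Budget: P_x·x + P_y·(3/4)·x = M, so (4·P_x + 3·P_y)·x = 4·M.
Demand: x*(P_x,P_y,M) = 4·M/(4·P_x + 3·P_y), y* = 3·M/(4·P_x + 3·P_y).
Here 4·6 + 3·10 = 54, giving x* = 4.0741.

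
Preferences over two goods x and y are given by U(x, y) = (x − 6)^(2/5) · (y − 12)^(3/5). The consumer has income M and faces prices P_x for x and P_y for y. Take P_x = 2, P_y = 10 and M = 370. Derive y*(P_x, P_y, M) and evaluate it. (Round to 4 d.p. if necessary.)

y* = 26.28

Let x' = x−6, y' = y−12. MRS = (2/3)·y'/x' = P_x/P_y.
After buying the subsistence bundle (6, 12), a share 0.4 of the remaining income goes to x: x* = 6 + 0.4·(M − 6P_x − 12P_y)/P_x.
Discretionary income = 370 − 6·2 − 12·10 = 238; y* = 12 + 0.6·238/10 = 26.28.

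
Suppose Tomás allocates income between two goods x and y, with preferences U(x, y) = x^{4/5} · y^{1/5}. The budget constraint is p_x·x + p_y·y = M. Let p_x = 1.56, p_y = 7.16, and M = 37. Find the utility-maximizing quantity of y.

y* = 1.0335

The MRS is 4·y/x. Set MRS = p_x/p_y.
So 0.8·p_y·y = 0.2·p_x·x; combined with the budget, a share 0.8 of income goes to x.
Demand: x*(p_x,p_y,M) = 0.8·M/p_x and y* = 0.2·M/p_y.
At p_x=1.56, p_y=7.16, M=37: y* = 0.2·37/7.16 = 1.0335.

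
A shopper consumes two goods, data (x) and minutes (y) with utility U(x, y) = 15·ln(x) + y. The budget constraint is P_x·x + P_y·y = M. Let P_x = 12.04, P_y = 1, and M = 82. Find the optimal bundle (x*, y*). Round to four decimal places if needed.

x* = 1.2458, y* = 67

Set MRS = P_x/P_y: (15/x)/1 = P_x/P_y.
So x*(P_x,P_y) = 15·P_y/P_x, independent of income; and y* = (M − 15·P_y)/P_y.
At the given prices: x* = 15·1/12.04 = 1.2458, and y* = 67.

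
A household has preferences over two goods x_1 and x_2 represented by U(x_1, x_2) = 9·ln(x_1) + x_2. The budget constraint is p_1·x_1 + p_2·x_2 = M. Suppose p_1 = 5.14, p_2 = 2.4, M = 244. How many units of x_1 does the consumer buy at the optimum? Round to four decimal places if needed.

Set MRS = p_1/p_2: (9/x_1)/1 = p_1/p_2.
So x_1*(p_1,p_2) = 9·p_2/p_1, independent of income; and x_2* = (M − 9·p_2)/p_2.
At the given prices: x_1* = 9·2.4/5.14 = 4.2023.

x_1* = 4.2023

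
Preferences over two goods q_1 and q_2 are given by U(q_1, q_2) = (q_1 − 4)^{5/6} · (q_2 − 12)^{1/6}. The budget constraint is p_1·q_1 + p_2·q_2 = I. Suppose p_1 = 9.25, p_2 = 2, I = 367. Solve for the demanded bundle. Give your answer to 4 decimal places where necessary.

Let q_1' = q_1−4, q_2' = q_2−12. MRS = 5·q_2'/q_1' = p_1/p_2.
After buying the subsistence bundle (4, 12), a share 5/6 of the remaining income goes to q_1: q_1* = 4 + 5/6·(I − 4p_1 − 12p_2)/p_1.
Discretionary income = 367 − 4·9.25 − 12·2 = 306; q_1* = 4 + 5/6·306/9.25 = 31.5676; q_2* = 12 + 1/6·306/2 = 37.5.

q_1* = 31.5676, q_2* = 37.5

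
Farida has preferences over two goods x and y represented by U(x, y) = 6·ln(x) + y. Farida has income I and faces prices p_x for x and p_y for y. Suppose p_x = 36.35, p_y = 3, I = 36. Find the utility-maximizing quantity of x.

x* = 0.4952

MU_x = 6/x, MU_y = 1. Tangency: 6/x = p_x/p_y.
So x*(p_x,p_y) = 6·p_y/p_x, independent of income; and y* = (I − 6·p_y)/p_y.
At the given prices: x* = 6·3/36.35 = 0.4952.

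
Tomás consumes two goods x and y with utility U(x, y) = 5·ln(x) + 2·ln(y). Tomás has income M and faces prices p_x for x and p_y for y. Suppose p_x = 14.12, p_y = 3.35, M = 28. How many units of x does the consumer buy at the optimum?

The MRS is (5/2)·y/x. Set MRS = p_x/p_y.
So 5·p_y·y = 2·p_x·x; combined with the budget, a share 5/7 of income goes to x.
Demand: x*(p_x,p_y,M) = 5/7·M/p_x and y* = 2/7·M/p_y.
At p_x=14.12, p_y=3.35, M=28: x* = 5/7·28/14.12 = 1.4164.

x* = 1.4164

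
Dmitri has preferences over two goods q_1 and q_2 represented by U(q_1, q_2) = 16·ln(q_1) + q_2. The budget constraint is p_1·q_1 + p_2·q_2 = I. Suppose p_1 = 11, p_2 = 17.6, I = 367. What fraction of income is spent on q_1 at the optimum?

share on q_1 = 0.7673

MU_q_1 = 16/q_1, MU_q_2 = 1. Tangency: 16/q_1 = p_1/p_2.
So q_1*(p_1,p_2) = 16·p_2/p_1, independent of income; and q_2* = (I − 16·p_2)/p_2.
At the given prices: q_1* = 16·17.6/11 = 25.6, and q_2* = 4.8523.
Expenditure on q_1: 11·25.6 = 281.6; share = 0.7673.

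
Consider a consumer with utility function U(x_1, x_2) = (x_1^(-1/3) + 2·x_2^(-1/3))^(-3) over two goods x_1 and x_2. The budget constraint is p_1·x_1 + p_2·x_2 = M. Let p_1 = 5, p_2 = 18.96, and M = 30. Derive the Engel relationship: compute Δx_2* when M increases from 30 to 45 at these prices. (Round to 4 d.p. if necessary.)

Δx_2* = 0.5548

MU_x_1 ∝ x_1^(-4/3), MU_x_2 ∝ 2·x_2^(-4/3), so MRS = (1/2)·(x_2/x_1)^(4/3) = p_1/p_2.
Solve for the ratio: x_2/x_1 = [2·p_1/p_2]^(0.75).
With the ratio pinned down, the budget gives x_1* = M/(p_1 + p_2·(x_2/x_1)) and x_2* = (x_2/x_1)·x_1*.
Numerically x_2/x_1 = 0.618901, so x_1* = 30/(5 + 18.96·0.618901) = 1.7927 and x_2* = 0.618901·1.7927 = 1.1095.
At M' = 45: x_2* = 1.6643. Change: 1.6643 − 1.1095 = 0.5548.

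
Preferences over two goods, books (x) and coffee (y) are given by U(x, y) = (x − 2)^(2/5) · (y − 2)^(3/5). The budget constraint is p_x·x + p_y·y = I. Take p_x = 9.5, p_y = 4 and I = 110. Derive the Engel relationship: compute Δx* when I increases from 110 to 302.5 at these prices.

Δx* = 8.1053

This is Cobb-Douglas in (x−2, y−2): tangency gives 0.4·p_y·(y−2) = 0.6·p_x·(x−2).
After buying the subsistence bundle (2, 2), a share 0.4 of the remaining income goes to x: x* = 2 + 0.4·(I − 2p_x − 2p_y)/p_x.
Discretionary income = 110 − 2·9.5 − 2·4 = 83; x* = 2 + 0.4·83/9.5 = 5.4947.
At I' = 302.5: x* = 13.6. Change: 13.6 − 5.4947 = 8.1053.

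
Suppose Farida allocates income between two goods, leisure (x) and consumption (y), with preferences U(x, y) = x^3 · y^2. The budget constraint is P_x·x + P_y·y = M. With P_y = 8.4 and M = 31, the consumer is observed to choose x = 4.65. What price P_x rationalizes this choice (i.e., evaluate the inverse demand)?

MU_x/MU_y = (3·y)/(2·x); tangency sets this equal to P_x/P_y.
So 3·P_y·y = 2·P_x·x; combined with the budget, a share 0.6 of income goes to x.
Demand: x*(P_x,P_y,M) = 0.6·M/P_x and y* = 0.4·M/P_y.
Set x* = 4.65 in the demand function and solve for P_x: P_x = 4.

P_x = 4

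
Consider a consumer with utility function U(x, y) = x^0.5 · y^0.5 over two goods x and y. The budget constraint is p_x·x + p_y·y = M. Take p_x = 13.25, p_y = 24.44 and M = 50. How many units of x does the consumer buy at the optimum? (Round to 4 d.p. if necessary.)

x* = 1.8868

Demand: x*(p_x,p_y,M) = 0.5·M/p_x and y* = 0.5·M/p_y.
At p_x=13.25, p_y=24.44, M=50: x* = 0.5·50/13.25 = 1.8868.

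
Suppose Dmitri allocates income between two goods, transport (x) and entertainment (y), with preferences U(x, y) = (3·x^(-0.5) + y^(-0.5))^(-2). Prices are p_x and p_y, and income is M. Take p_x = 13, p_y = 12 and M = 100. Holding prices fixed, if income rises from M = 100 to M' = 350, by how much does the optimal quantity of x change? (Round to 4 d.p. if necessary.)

MRS = MU_x/MU_y = 3·(y/x)^(1.5). Set equal to p_x/p_y.
Solve for the ratio: y/x = [(1/3)·p_x/p_y]^(2/3).
With the ratio pinned down, the budget gives x* = M/(p_x + p_y·(y/x)) and y* = (y/x)·x*.
Numerically y/x = 0.5071, so x* = 100/(13 + 12·0.5071) = 5.2397.
At M' = 350: x* = 18.3388. Change: 18.3388 − 5.2397 = 13.0992.

Δx* = 13.0992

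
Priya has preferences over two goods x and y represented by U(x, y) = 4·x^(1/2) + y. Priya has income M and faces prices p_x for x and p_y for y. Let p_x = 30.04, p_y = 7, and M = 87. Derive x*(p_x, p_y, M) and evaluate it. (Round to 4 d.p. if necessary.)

Utility is quasi-linear in y; the FOC for x is 2/√x = p_x/p_y.
Solve: √x = 2·p_y/p_x, so x*(p_x,p_y) = (2·p_y/p_x)², and y* = (M − p_x·x*)/p_y.
Plugging in: x* = (2·7/30.04)² = 0.2172.

x* = 0.2172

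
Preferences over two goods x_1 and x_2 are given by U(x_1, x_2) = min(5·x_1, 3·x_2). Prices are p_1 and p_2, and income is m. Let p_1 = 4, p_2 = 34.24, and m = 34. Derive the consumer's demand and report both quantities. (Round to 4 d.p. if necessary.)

Leontief preferences: the optimum is at the kink where x_1/3 = x_2/5, i.e. x_2 = (5/3)·x_1.
Budget: p_1·x_1 + p_2·(5/3)·x_1 = m, so (3·p_1 + 5·p_2)·x_1 = 3·m.
Demand: x_1*(p_1,p_2,m) = 3·m/(3·p_1 + 5·p_2), x_2* = 5·m/(3·p_1 + 5·p_2).
Here 3·4 + 5·34.24 = 183.2, giving x_1* = 0.5568 and x_2* = 0.9279.

x_1* = 0.5568, x_2* = 0.9279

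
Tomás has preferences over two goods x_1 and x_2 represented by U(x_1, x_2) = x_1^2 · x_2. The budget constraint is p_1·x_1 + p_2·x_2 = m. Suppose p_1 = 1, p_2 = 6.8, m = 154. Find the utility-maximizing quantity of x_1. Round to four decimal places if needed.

The MRS is 2·x_2/x_1. Set MRS = p_1/p_2.
So 2·p_2·x_2 = p_1·x_1; combined with the budget, a share 2/3 of income goes to x_1.
Demand: x_1*(p_1,p_2,m) = 2/3·m/p_1 and x_2* = 1/3·m/p_2.
At p_1=1, p_2=6.8, m=154: x_1* = 2/3·154/1 = 102.6667.

x_1* = 102.6667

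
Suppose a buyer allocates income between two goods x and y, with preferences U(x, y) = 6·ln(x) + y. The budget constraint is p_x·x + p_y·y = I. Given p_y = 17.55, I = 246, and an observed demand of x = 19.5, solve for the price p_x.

p_x = 5.4

MU_x = 6/x, MU_y = 1. Tangency: 6/x = p_x/p_y.
So x*(p_x,p_y) = 6·p_y/p_x, independent of income; and y* = (I − 6·p_y)/p_y.
Set x* = 19.5 in the demand function and solve for p_x: p_x = 5.4.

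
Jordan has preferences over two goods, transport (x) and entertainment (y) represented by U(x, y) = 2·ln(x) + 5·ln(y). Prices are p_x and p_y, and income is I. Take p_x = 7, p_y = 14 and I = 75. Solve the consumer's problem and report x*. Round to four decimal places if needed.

MU_x/MU_y = (2·y)/(5·x); tangency sets this equal to p_x/p_y.
So 2·p_y·y = 5·p_x·x; combined with the budget, a share 2/7 of income goes to x.
Demand: x*(p_x,p_y,I) = 2/7·I/p_x and y* = 5/7·I/p_y.
At p_x=7, p_y=14, I=75: x* = 2/7·75/7 = 3.0612.

x* = 3.0612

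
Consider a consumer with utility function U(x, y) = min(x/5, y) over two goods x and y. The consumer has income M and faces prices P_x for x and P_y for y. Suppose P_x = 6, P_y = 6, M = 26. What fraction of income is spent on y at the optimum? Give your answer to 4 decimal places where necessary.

With perfect complements, no substitution: consume in ratio x:y = 5:1.
Budget: P_x·x + P_y·(1/5)·x = M, so (5·P_x + P_y)·x = 5·M.
Demand: x*(P_x,P_y,M) = 5·M/(5·P_x + P_y), y* = M/(5·P_x + P_y).
Here 5·6 + 6 = 36, giving x* = 3.6111 and y* = 0.7222.
Expenditure on y: 6·0.7222 = 4.3333; share = 0.1667.

share on y = 0.1667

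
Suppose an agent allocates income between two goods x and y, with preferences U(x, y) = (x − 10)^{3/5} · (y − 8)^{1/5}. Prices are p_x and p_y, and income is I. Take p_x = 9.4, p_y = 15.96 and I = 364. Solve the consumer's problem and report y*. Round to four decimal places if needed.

y* = 10.2293

Discretionary income = 364 − 10·9.4 − 8·15.96 = 142.32; y* = 8 + 0.25·142.32/15.96 = 10.2293.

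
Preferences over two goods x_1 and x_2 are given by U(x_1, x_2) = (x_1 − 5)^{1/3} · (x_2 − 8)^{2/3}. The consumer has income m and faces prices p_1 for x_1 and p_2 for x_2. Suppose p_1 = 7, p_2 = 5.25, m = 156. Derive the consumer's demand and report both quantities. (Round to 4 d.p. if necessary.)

x_1* = 8.7619, x_2* = 18.0317

After buying the subsistence bundle (5, 8), a share 1/3 of the remaining income goes to x_1: x_1* = 5 + 1/3·(m − 5p_1 − 8p_2)/p_1.
Discretionary income = 156 − 5·7 − 8·5.25 = 79; x_1* = 5 + 1/3·79/7 = 8.7619; x_2* = 8 + 2/3·79/5.25 = 18.0317.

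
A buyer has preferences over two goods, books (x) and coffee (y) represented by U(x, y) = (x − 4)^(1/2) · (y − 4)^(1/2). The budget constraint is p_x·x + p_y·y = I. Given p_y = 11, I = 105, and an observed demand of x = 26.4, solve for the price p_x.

Let x' = x−4, y' = y−4. MRS = y'/x' = p_x/p_y.
After buying the subsistence bundle (4, 4), a share 0.5 of the remaining income goes to x: x* = 4 + 0.5·(I − 4p_x − 4p_y)/p_x.
Set x* = 26.4 in the demand function and solve for p_x: p_x = 1.25.

p_x = 1.25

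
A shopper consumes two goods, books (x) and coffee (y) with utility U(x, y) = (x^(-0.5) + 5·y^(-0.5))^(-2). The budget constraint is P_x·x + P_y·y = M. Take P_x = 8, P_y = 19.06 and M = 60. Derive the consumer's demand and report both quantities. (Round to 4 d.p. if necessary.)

x* = 1.5289, y* = 2.5062

MU_x ∝ x^(-1.5), MU_y ∝ 5·y^(-1.5), so MRS = (1/5)·(y/x)^(1.5) = P_x/P_y.
Hence y/x = (5·P_x/P_y)^(1/(1.5)), i.e. raised to the 2/3 power.
With the ratio pinned down, the budget gives x* = M/(P_x + P_y·(y/x)) and y* = (y/x)·x*.
Numerically y/x = 1.639173, so x* = 60/(8 + 19.06·1.639173) = 1.5289 and y* = 1.639173·1.5289 = 2.5062.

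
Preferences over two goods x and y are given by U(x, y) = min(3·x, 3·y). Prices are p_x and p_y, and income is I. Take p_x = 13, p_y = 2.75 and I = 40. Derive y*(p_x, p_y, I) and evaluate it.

Here 3·13 + 3·2.75 = 47.25, giving y* = 2.5397.

y* = 2.5397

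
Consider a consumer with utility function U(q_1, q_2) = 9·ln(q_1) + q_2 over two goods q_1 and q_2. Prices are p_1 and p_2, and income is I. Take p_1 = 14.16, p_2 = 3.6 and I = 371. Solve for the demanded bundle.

q_1* = 2.2881, q_2* = 94.0556

Set MRS = p_1/p_2: (9/q_1)/1 = p_1/p_2.
So q_1*(p_1,p_2) = 9·p_2/p_1, independent of income; and q_2* = (I − 9·p_2)/p_2.
At the given prices: q_1* = 9·3.6/14.16 = 2.2881, and q_2* = 94.0556.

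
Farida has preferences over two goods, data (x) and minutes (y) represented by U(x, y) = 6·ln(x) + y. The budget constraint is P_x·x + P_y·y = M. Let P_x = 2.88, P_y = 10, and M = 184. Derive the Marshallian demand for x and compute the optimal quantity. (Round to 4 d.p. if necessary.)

Set MRS = P_x/P_y: (6/x)/1 = P_x/P_y.
So x*(P_x,P_y) = 6·P_y/P_x, independent of income; and y* = (M − 6·P_y)/P_y.
At the given prices: x* = 6·10/2.88 = 20.8333.

x* = 20.8333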